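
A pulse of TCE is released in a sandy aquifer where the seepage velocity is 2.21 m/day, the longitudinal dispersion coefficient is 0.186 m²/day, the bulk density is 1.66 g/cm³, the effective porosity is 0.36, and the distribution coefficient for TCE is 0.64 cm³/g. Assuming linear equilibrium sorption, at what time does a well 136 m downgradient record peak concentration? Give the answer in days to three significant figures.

243 days

Retardation factor R = 1 + ρ_b·K_d/n = 1 + 1.66 × 0.64/0.36 = 3.951.
Sorption retards both mechanisms: v_R = v/R = 0.5594 m/day, D_R = D/R = 0.04708 m²/day.
Peak time from v_R²t² + 2D_R t − x² = 0: t = (√(D_R² + v_R²x²) − D_R)/v_R².
√(D_R² + v_R²x²) = √(0.04708² + 0.5594² × 136²) = 76.08; v_R² = 0.3129.
t = (76.08 − 0.04708)/0.3129 = 243 days.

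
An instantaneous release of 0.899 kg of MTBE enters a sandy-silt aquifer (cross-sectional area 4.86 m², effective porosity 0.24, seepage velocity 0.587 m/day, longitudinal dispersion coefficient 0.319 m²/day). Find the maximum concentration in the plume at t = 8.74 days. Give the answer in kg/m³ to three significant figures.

The peak of an instantaneous 1D plume sits at x = vt; there the Gaussian factor is 1 and C_max = M/(n_e·A·√(4πDt)), where n_e·A is the pore area the mass is dissolved in.
√(4πDt) = √(4π × 0.319 × 8.74) = 5.919 m, so C_max = 0.899/(0.24 × 4.86 × 5.919) = 0.130 kg/m³.

0.130 kg/m³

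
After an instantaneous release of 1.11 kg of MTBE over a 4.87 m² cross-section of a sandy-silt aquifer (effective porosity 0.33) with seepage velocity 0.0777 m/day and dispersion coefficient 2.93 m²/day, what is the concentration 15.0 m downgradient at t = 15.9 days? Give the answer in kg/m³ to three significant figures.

0.0103 kg/m³

For an instantaneous plane source, C(x,t) = M/(n_e·A·√(4πDt)) · exp(−(x−vt)²/(4Dt)), with n_e·A the pore (flow) area.
Plume center vt = 0.0777 × 15.9 = 1.23543 m, so the well at 15.0 m is 13.76457 m downgradient of the peak.
√(4πDt) = 24.20 m, giving peak height M/(n_e·A·√(4πDt)) = 1.11/(0.33 × 4.87 × 24.20) = 0.02854 kg/m³.
(x−vt)²/(4Dt) = (13.76457)²/(4 × 2.93 × 15.9) = 1.017; exp(−1.017) = 0.3617.
C = 0.02854 × 0.3617 = 0.0103 kg/m³.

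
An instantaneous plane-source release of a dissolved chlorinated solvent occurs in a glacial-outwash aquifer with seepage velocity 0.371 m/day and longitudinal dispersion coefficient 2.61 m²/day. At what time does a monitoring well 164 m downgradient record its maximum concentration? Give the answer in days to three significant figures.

423 days

For the 1D instantaneous-source solution, setting ∂C/∂t = 0 at fixed x gives v²t² + 2Dt − x² = 0, so t = (√(D² + v²x²) − D)/v².
√(D² + v²x²) = √(2.61² + 0.371² × 164²) = 60.90; v² = 0.137641.
t = (60.90 − 2.61)/0.137641 = 423 days (vs. the pure-advection estimate x/v = 442 d).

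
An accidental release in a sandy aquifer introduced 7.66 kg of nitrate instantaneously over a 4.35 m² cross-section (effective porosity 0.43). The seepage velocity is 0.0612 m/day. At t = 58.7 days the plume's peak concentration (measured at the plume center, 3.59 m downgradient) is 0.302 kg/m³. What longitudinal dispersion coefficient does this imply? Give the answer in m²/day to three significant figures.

At the plume center C_max = M/(n_e·A·√(4πDt)), so D = M²/(4πt·(n_e·A·C_max)²).
n_e·A·C_max = 0.43 × 4.35 × 0.302 = 0.5649 kg/m.
D = 7.66²/(4π × 58.7 × 0.5649²) = 0.249 m²/day.

0.249 m²/day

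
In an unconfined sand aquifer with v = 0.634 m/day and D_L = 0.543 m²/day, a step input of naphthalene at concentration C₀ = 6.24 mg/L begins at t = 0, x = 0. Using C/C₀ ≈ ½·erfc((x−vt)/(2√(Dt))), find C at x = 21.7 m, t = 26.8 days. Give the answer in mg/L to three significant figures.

1.19 mg/L

For a continuous step input, C/C₀ ≈ ½·erfc((x−vt)/(2√(Dt))).
vt = 0.634 × 26.8 = 16.9912 m and 2√(Dt) = 2√(0.543 × 26.8) = 7.630 m.
Argument (x−vt)/(2√(Dt)) = (21.7 − 16.9912)/7.630 = 0.6171; ½·erfc(0.6171) = 0.1914.
C = 6.24 × 0.1914 = 1.19 mg/L.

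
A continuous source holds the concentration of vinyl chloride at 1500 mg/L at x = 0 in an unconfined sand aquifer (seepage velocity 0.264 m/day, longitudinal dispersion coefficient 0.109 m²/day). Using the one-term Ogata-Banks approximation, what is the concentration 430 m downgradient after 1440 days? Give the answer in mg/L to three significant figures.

3.68 mg/L

For a continuous step input, C/C₀ ≈ ½·erfc((x−vt)/(2√(Dt))).
vt = 0.264 × 1440 = 380.16 m and 2√(Dt) = 2√(0.109 × 1440) = 25.06 m.
Argument (x−vt)/(2√(Dt)) = (430 − 380.16)/25.06 = 1.989; ½·erfc(1.989) = 0.002455.
C = 1500 × 0.002455 = 3.68 mg/L.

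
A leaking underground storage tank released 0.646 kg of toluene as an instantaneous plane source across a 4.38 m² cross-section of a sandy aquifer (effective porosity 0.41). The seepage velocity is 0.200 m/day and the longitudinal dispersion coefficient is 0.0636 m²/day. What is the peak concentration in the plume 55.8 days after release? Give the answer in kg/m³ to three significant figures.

The peak of an instantaneous 1D plume sits at x = vt; there the Gaussian factor is 1 and C_max = M/(n_e·A·√(4πDt)), where n_e·A is the pore area the mass is dissolved in.
√(4πDt) = √(4π × 0.0636 × 55.8) = 6.678 m, so C_max = 0.646/(0.41 × 4.38 × 6.678) = 0.0539 kg/m³.

0.0539 kg/m³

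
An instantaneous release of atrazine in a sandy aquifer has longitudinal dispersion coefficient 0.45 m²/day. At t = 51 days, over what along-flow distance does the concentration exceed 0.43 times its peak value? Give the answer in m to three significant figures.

17.6 m

The plume is Gaussian with σ = √(2Dt) = √(2 × 0.45 × 51) = 6.775 m.
C/C_peak = exp(−Δx²/(2σ²)) = 0.43 ⇒ Δx = σ·√(−2 ln 0.43) = 6.775 × 1.299 = 8.801 m.
Width = 2Δx = 17.6 m.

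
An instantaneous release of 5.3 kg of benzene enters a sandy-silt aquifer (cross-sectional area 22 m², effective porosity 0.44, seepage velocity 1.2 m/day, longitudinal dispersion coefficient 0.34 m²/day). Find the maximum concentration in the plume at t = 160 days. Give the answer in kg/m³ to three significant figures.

0.0209 kg/m³

The peak of an instantaneous 1D plume sits at x = vt; there the Gaussian factor is 1 and C_max = M/(n_e·A·√(4πDt)), where n_e·A is the pore area the mass is dissolved in.
√(4πDt) = √(4π × 0.34 × 160) = 26.15 m, so C_max = 5.3/(0.44 × 22 × 26.15) = 0.0209 kg/m³.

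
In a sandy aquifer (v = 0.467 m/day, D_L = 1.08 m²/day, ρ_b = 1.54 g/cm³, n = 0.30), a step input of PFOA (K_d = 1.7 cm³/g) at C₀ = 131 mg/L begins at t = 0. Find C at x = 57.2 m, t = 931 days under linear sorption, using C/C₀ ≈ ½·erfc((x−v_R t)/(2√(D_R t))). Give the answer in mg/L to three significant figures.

25.2 mg/L

Retardation factor R = 1 + ρ_b·K_d/n = 1 + 1.54 × 1.7/0.30 = 9.727.
Sorption retards both mechanisms: v_R = v/R = 0.04801 m/day, D_R = D/R = 0.1110 m²/day.
v_R·t = 0.04801 × 931 = 44.69731 m; 2√(D_R t) = 20.33 m; argument = (57.2 − 44.69731)/20.33 = 0.6150.
C = C₀ × ½·erfc(0.6150) = 131 × 0.1922 = 25.2 mg/L.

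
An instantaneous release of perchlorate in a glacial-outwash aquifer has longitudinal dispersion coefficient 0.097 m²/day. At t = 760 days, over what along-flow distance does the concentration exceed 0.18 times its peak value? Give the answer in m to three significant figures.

The plume is Gaussian with σ = √(2Dt) = √(2 × 0.097 × 760) = 12.14 m.
C/C_peak = exp(−Δx²/(2σ²)) = 0.18 ⇒ Δx = σ·√(−2 ln 0.18) = 12.14 × 1.852 = 22.48 m.
Width = 2Δx = 45.0 m.

45.0 m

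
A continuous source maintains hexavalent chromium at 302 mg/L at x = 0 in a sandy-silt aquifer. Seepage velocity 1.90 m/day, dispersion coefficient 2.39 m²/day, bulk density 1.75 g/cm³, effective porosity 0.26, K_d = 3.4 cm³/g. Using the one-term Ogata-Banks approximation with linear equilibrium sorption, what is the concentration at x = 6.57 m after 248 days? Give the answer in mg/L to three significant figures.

Retardation factor R = 1 + ρ_b·K_d/n = 1 + 1.75 × 3.4/0.26 = 23.88.
Sorption retards both mechanisms: v_R = v/R = 0.07956 m/day, D_R = D/R = 0.1001 m²/day.
v_R·t = 0.07956 × 248 = 19.73088 m; 2√(D_R t) = 9.965 m; argument = (6.57 − 19.73088)/9.965 = -1.321.
C = C₀ × ½·erfc(-1.321) = 302 × 0.9691 = 293 mg/L.

293 mg/L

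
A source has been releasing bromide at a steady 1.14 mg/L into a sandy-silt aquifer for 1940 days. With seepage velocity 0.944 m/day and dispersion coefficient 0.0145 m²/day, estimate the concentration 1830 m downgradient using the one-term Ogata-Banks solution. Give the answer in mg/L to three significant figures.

For a continuous step input, C/C₀ ≈ ½·erfc((x−vt)/(2√(Dt))).
vt = 0.944 × 1940 = 1831.36 m and 2√(Dt) = 2√(0.0145 × 1940) = 10.61 m.
Argument (x−vt)/(2√(Dt)) = (1830 − 1831.36)/10.61 = -0.1282; ½·erfc(-0.1282) = 0.5719.
C = 1.14 × 0.5719 = 0.652 mg/L.

0.652 mg/L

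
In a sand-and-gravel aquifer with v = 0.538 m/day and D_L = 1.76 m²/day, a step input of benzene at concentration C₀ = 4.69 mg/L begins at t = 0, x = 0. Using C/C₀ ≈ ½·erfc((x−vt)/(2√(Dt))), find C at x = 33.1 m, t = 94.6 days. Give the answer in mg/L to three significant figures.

For a continuous step input, C/C₀ ≈ ½·erfc((x−vt)/(2√(Dt))).
vt = 0.538 × 94.6 = 50.8948 m and 2√(Dt) = 2√(1.76 × 94.6) = 25.81 m.
Argument (x−vt)/(2√(Dt)) = (33.1 − 50.8948)/25.81 = -0.6895; ½·erfc(-0.6895) = 0.8352.
C = 4.69 × 0.8352 = 3.92 mg/L.

3.92 mg/L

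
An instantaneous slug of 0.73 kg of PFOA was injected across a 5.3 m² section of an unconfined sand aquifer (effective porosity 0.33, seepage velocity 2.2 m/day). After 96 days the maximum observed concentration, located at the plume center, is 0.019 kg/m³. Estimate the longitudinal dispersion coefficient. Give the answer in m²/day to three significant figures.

0.400 m²/day

At the plume center C_max = M/(n_e·A·√(4πDt)), so D = M²/(4πt·(n_e·A·C_max)²).
n_e·A·C_max = 0.33 × 5.3 × 0.019 = 0.03323 kg/m.
D = 0.73²/(4π × 96 × 0.03323²) = 0.400 m²/day.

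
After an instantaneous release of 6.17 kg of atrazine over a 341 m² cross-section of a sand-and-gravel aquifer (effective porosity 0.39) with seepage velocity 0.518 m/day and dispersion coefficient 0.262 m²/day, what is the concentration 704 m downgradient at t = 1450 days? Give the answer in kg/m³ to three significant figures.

For an instantaneous plane source, C(x,t) = M/(n_e·A·√(4πDt)) · exp(−(x−vt)²/(4Dt)), with n_e·A the pore (flow) area.
Plume center vt = 0.518 × 1450 = 751.1 m, so the well at 704 m is 47.1 m upgradient of the peak.
√(4πDt) = 69.09 m, giving peak height M/(n_e·A·√(4πDt)) = 6.17/(0.39 × 341 × 69.09) = 0.0006715 kg/m³.
(x−vt)²/(4Dt) = (-47.1)²/(4 × 0.262 × 1450) = 1.460; exp(−1.460) = 0.2322.
C = 0.0006715 × 0.2322 = 0.000156 kg/m³.

0.000156 kg/m³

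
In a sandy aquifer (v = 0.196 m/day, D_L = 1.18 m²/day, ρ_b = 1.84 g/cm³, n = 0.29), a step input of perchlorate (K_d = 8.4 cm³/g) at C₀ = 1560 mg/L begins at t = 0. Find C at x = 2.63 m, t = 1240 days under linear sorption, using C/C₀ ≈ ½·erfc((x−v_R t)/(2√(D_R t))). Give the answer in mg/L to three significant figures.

935 mg/L

Retardation factor R = 1 + ρ_b·K_d/n = 1 + 1.84 × 8.4/0.29 = 54.30.
Sorption retards both mechanisms: v_R = v/R = 0.003610 m/day, D_R = D/R = 0.02173 m²/day.
v_R·t = 0.003610 × 1240 = 4.4764 m; 2√(D_R t) = 10.38 m; argument = (2.63 − 4.4764)/10.38 = -0.1779.
C = C₀ × ½·erfc(-0.1779) = 1560 × 0.5993 = 935 mg/L.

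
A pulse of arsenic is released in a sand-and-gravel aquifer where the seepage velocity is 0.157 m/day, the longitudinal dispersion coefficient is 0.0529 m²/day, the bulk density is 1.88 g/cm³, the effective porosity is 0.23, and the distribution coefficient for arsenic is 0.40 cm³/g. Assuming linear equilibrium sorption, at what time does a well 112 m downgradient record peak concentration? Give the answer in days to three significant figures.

3040 days

Retardation factor R = 1 + ρ_b·K_d/n = 1 + 1.88 × 0.40/0.23 = 4.270.
Sorption retards both mechanisms: v_R = v/R = 0.03677 m/day, D_R = D/R = 0.01239 m²/day.
Peak time from v_R²t² + 2D_R t − x² = 0: t = (√(D_R² + v_R²x²) − D_R)/v_R².
√(D_R² + v_R²x²) = √(0.01239² + 0.03677² × 112²) = 4.118; v_R² = 0.001352.
t = (4.118 − 0.01239)/0.001352 = 3040 days.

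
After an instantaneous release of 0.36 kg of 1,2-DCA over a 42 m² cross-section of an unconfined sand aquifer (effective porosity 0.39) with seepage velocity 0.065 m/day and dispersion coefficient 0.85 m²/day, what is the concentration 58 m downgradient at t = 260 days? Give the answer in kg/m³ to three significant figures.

6.17e-05 kg/m³

For an instantaneous plane source, C(x,t) = M/(n_e·A·√(4πDt)) · exp(−(x−vt)²/(4Dt)), with n_e·A the pore (flow) area.
Plume center vt = 0.065 × 260 = 16.9 m, so the well at 58 m is 41.1 m downgradient of the peak.
√(4πDt) = 52.70 m, giving peak height M/(n_e·A·√(4πDt)) = 0.36/(0.39 × 42 × 52.70) = 0.0004170 kg/m³.
(x−vt)²/(4Dt) = (41.1)²/(4 × 0.85 × 260) = 1.911; exp(−1.911) = 0.1479.
C = 0.0004170 × 0.1479 = 6.17e-05 kg/m³.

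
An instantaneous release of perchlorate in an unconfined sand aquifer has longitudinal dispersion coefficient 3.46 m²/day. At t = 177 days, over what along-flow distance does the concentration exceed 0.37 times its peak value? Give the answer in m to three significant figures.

98.7 m

The plume is Gaussian with σ = √(2Dt) = √(2 × 3.46 × 177) = 35.00 m.
C/C_peak = exp(−Δx²/(2σ²)) = 0.37 ⇒ Δx = σ·√(−2 ln 0.37) = 35.00 × 1.410 = 49.35 m.
Width = 2Δx = 98.7 m.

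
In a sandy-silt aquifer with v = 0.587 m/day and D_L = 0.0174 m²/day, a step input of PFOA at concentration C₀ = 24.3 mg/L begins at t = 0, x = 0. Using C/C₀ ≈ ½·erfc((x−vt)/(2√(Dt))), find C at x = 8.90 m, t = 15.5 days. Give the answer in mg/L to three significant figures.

14.7 mg/L

For a continuous step input, C/C₀ ≈ ½·erfc((x−vt)/(2√(Dt))).
vt = 0.587 × 15.5 = 9.0985 m and 2√(Dt) = 2√(0.0174 × 15.5) = 1.039 m.
Argument (x−vt)/(2√(Dt)) = (8.90 − 9.0985)/1.039 = -0.1910; ½·erfc(-0.1910) = 0.6065.
C = 24.3 × 0.6065 = 14.7 mg/L.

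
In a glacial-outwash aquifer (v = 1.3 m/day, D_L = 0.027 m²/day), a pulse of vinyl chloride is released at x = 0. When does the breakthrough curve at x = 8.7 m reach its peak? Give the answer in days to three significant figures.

For the 1D instantaneous-source solution, setting ∂C/∂t = 0 at fixed x gives v²t² + 2Dt − x² = 0, so t = (√(D² + v²x²) − D)/v².
√(D² + v²x²) = √(0.027² + 1.3² × 8.7²) = 11.31; v² = 1.69.
t = (11.31 − 0.027)/1.69 = 6.68 days (vs. the pure-advection estimate x/v = 6.69 d).

6.68 days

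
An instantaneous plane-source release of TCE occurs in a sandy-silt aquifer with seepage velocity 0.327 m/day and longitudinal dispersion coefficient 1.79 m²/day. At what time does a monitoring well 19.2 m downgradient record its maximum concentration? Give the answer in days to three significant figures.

For the 1D instantaneous-source solution, setting ∂C/∂t = 0 at fixed x gives v²t² + 2Dt − x² = 0, so t = (√(D² + v²x²) − D)/v².
√(D² + v²x²) = √(1.79² + 0.327² × 19.2²) = 6.529; v² = 0.106929.
t = (6.529 − 1.79)/0.106929 = 44.3 days (vs. the pure-advection estimate x/v = 58.7 d).

44.3 days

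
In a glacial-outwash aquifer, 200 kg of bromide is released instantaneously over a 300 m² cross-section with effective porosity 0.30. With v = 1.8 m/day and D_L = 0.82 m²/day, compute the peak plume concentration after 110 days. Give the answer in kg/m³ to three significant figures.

0.0660 kg/m³

The peak of an instantaneous 1D plume sits at x = vt; there the Gaussian factor is 1 and C_max = M/(n_e·A·√(4πDt)), where n_e·A is the pore area the mass is dissolved in.
√(4πDt) = √(4π × 0.82 × 110) = 33.67 m, so C_max = 200/(0.30 × 300 × 33.67) = 0.0660 kg/m³.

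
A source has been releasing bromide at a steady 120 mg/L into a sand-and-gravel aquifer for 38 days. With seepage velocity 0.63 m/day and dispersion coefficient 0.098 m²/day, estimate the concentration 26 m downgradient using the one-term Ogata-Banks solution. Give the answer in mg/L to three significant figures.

For a continuous step input, C/C₀ ≈ ½·erfc((x−vt)/(2√(Dt))).
vt = 0.63 × 38 = 23.94 m and 2√(Dt) = 2√(0.098 × 38) = 3.860 m.
Argument (x−vt)/(2√(Dt)) = (26 − 23.94)/3.860 = 0.5337; ½·erfc(0.5337) = 0.2252.
C = 120 × 0.2252 = 27.0 mg/L.

27.0 mg/L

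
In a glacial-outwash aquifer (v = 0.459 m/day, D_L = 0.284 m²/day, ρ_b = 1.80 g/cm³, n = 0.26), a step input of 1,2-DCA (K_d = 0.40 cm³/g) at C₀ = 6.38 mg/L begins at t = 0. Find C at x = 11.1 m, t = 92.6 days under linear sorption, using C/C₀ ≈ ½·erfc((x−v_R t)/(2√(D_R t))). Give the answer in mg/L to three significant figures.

Retardation factor R = 1 + ρ_b·K_d/n = 1 + 1.80 × 0.40/0.26 = 3.769.
Sorption retards both mechanisms: v_R = v/R = 0.1218 m/day, D_R = D/R = 0.07535 m²/day.
v_R·t = 0.1218 × 92.6 = 11.27868 m; 2√(D_R t) = 5.283 m; argument = (11.1 − 11.27868)/5.283 = -0.03382.
C = C₀ × ½·erfc(-0.03382) = 6.38 × 0.5191 = 3.31 mg/L.

3.31 mg/L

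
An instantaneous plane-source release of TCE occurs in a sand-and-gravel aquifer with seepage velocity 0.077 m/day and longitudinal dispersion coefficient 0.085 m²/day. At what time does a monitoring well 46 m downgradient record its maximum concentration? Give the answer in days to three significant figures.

583 days

For the 1D instantaneous-source solution, setting ∂C/∂t = 0 at fixed x gives v²t² + 2Dt − x² = 0, so t = (√(D² + v²x²) − D)/v².
√(D² + v²x²) = √(0.085² + 0.077² × 46²) = 3.543; v² = 0.005929.
t = (3.543 − 0.085)/0.005929 = 583 days (vs. the pure-advection estimate x/v = 597 d).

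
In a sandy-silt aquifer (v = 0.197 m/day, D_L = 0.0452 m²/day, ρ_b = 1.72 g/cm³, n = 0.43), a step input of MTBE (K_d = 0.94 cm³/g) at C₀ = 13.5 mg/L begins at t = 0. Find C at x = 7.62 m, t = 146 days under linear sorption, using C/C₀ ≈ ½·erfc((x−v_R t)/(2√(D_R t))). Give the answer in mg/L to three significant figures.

2.32 mg/L

Retardation factor R = 1 + ρ_b·K_d/n = 1 + 1.72 × 0.94/0.43 = 4.760.
Sorption retards both mechanisms: v_R = v/R = 0.04139 m/day, D_R = D/R = 0.009496 m²/day.
v_R·t = 0.04139 × 146 = 6.04294 m; 2√(D_R t) = 2.355 m; argument = (7.62 − 6.04294)/2.355 = 0.6697.
C = C₀ × ½·erfc(0.6697) = 13.5 × 0.1718 = 2.32 mg/L.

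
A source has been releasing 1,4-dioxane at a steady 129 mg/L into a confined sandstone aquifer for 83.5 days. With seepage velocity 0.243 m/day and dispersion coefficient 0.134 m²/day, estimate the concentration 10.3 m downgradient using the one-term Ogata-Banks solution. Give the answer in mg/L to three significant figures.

For a continuous step input, C/C₀ ≈ ½·erfc((x−vt)/(2√(Dt))).
vt = 0.243 × 83.5 = 20.2905 m and 2√(Dt) = 2√(0.134 × 83.5) = 6.690 m.
Argument (x−vt)/(2√(Dt)) = (10.3 − 20.2905)/6.690 = -1.493; ½·erfc(-1.493) = 0.9826.
C = 129 × 0.9826 = 127 mg/L.

127 mg/L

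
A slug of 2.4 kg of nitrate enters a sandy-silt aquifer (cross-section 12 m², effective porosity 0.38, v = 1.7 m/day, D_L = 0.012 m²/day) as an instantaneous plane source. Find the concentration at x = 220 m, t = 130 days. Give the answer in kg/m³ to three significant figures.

0.101 kg/m³

For an instantaneous plane source, C(x,t) = M/(n_e·A·√(4πDt)) · exp(−(x−vt)²/(4Dt)), with n_e·A the pore (flow) area.
Plume center vt = 1.7 × 130 = 221 m, so the well at 220 m is 1 m upgradient of the peak.
√(4πDt) = 4.428 m, giving peak height M/(n_e·A·√(4πDt)) = 2.4/(0.38 × 12 × 4.428) = 0.1189 kg/m³.
(x−vt)²/(4Dt) = (-1)²/(4 × 0.012 × 130) = 0.1603; exp(−0.1603) = 0.8519.
C = 0.1189 × 0.8519 = 0.101 kg/m³.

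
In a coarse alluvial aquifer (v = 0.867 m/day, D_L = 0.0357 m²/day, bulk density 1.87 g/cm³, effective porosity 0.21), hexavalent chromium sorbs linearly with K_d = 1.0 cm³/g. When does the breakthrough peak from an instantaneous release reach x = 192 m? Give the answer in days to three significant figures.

2190 days

Retardation factor R = 1 + ρ_b·K_d/n = 1 + 1.87 × 1.0/0.21 = 9.905.
Sorption retards both mechanisms: v_R = v/R = 0.08753 m/day, D_R = D/R = 0.003604 m²/day.
Peak time from v_R²t² + 2D_R t − x² = 0: t = (√(D_R² + v_R²x²) − D_R)/v_R².
√(D_R² + v_R²x²) = √(0.003604² + 0.08753² × 192²) = 16.81; v_R² = 0.007662.
t = (16.81 − 0.003604)/0.007662 = 2190 days.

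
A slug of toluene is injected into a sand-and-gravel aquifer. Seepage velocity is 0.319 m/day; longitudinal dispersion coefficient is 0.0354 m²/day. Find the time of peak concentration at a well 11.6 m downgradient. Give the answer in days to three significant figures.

36.0 days

For the 1D instantaneous-source solution, setting ∂C/∂t = 0 at fixed x gives v²t² + 2Dt − x² = 0, so t = (√(D² + v²x²) − D)/v².
√(D² + v²x²) = √(0.0354² + 0.319² × 11.6²) = 3.701; v² = 0.101761.
t = (3.701 − 0.0354)/0.101761 = 36.0 days (vs. the pure-advection estimate x/v = 36.4 d).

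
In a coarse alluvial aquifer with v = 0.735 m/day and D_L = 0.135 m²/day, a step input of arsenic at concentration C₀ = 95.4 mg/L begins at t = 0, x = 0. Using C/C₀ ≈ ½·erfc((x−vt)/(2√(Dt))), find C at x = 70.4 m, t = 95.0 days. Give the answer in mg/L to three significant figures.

43.4 mg/L

For a continuous step input, C/C₀ ≈ ½·erfc((x−vt)/(2√(Dt))).
vt = 0.735 × 95.0 = 69.825 m and 2√(Dt) = 2√(0.135 × 95.0) = 7.162 m.
Argument (x−vt)/(2√(Dt)) = (70.4 − 69.825)/7.162 = 0.08028; ½·erfc(0.08028) = 0.4548.
C = 95.4 × 0.4548 = 43.4 mg/L.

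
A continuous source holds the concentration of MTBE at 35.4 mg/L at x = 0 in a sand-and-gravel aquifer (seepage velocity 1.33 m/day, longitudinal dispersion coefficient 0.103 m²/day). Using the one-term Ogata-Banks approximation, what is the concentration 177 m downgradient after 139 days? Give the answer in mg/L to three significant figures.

For a continuous step input, C/C₀ ≈ ½·erfc((x−vt)/(2√(Dt))).
vt = 1.33 × 139 = 184.87 m and 2√(Dt) = 2√(0.103 × 139) = 7.568 m.
Argument (x−vt)/(2√(Dt)) = (177 − 184.87)/7.568 = -1.040; ½·erfc(-1.040) = 0.9293.
C = 35.4 × 0.9293 = 32.9 mg/L.

32.9 mg/L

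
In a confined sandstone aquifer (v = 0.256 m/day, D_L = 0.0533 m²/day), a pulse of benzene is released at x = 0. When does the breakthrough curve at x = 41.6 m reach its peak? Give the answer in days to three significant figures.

For the 1D instantaneous-source solution, setting ∂C/∂t = 0 at fixed x gives v²t² + 2Dt − x² = 0, so t = (√(D² + v²x²) − D)/v².
√(D² + v²x²) = √(0.0533² + 0.256² × 41.6²) = 10.65; v² = 0.065536.
t = (10.65 − 0.0533)/0.065536 = 162 days (vs. the pure-advection estimate x/v = 162 d).

162 days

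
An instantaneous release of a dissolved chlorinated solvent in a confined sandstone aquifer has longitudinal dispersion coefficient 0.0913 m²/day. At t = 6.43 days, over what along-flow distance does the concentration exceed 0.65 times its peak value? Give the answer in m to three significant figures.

The plume is Gaussian with σ = √(2Dt) = √(2 × 0.0913 × 6.43) = 1.084 m.
C/C_peak = exp(−Δx²/(2σ²)) = 0.65 ⇒ Δx = σ·√(−2 ln 0.65) = 1.084 × 0.9282 = 1.006 m.
Width = 2Δx = 2.01 m.

2.01 m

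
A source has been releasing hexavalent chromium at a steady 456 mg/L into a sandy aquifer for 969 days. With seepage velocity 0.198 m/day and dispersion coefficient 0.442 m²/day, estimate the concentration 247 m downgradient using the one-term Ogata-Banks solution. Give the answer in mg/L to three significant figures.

For a continuous step input, C/C₀ ≈ ½·erfc((x−vt)/(2√(Dt))).
vt = 0.198 × 969 = 191.862 m and 2√(Dt) = 2√(0.442 × 969) = 41.39 m.
Argument (x−vt)/(2√(Dt)) = (247 − 191.862)/41.39 = 1.332; ½·erfc(1.332) = 0.02980.
C = 456 × 0.02980 = 13.6 mg/L.

13.6 mg/L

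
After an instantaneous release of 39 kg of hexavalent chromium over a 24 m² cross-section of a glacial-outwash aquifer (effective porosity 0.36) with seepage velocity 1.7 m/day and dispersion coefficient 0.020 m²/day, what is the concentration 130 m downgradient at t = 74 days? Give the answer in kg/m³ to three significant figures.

0.0532 kg/m³

For an instantaneous plane source, C(x,t) = M/(n_e·A·√(4πDt)) · exp(−(x−vt)²/(4Dt)), with n_e·A the pore (flow) area.
Plume center vt = 1.7 × 74 = 125.8 m, so the well at 130 m is 4.2 m downgradient of the peak.
√(4πDt) = 4.313 m, giving peak height M/(n_e·A·√(4πDt)) = 39/(0.36 × 24 × 4.313) = 1.047 kg/m³.
(x−vt)²/(4Dt) = (4.2)²/(4 × 0.020 × 74) = 2.980; exp(−2.980) = 0.05079.
C = 1.047 × 0.05079 = 0.0532 kg/m³.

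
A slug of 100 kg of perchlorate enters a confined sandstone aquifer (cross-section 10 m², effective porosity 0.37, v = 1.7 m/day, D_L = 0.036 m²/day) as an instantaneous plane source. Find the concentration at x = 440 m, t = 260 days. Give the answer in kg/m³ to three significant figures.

For an instantaneous plane source, C(x,t) = M/(n_e·A·√(4πDt)) · exp(−(x−vt)²/(4Dt)), with n_e·A the pore (flow) area.
Plume center vt = 1.7 × 260 = 442 m, so the well at 440 m is 2 m upgradient of the peak.
√(4πDt) = 10.85 m, giving peak height M/(n_e·A·√(4πDt)) = 100/(0.37 × 10 × 10.85) = 2.491 kg/m³.
(x−vt)²/(4Dt) = (-2)²/(4 × 0.036 × 260) = 0.1068; exp(−0.1068) = 0.8987.
C = 2.491 × 0.8987 = 2.24 kg/m³.

2.24 kg/m³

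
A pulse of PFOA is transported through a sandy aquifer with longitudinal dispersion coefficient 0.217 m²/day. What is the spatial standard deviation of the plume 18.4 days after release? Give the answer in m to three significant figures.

2.83 m

Dispersive spreading gives a Gaussian with σ² = 2Dt; advection only shifts the center.
σ = √(2 × 0.217 × 18.4) = 2.83 m.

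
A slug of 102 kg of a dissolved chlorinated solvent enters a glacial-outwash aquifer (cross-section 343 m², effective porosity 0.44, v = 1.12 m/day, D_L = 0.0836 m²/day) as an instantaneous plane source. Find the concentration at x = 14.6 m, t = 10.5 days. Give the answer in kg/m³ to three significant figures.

For an instantaneous plane source, C(x,t) = M/(n_e·A·√(4πDt)) · exp(−(x−vt)²/(4Dt)), with n_e·A the pore (flow) area.
Plume center vt = 1.12 × 10.5 = 11.76 m, so the well at 14.6 m is 2.84 m downgradient of the peak.
√(4πDt) = 3.321 m, giving peak height M/(n_e·A·√(4πDt)) = 102/(0.44 × 343 × 3.321) = 0.2035 kg/m³.
(x−vt)²/(4Dt) = (2.84)²/(4 × 0.0836 × 10.5) = 2.297; exp(−2.297) = 0.1006.
C = 0.2035 × 0.1006 = 0.0205 kg/m³.

0.0205 kg/m³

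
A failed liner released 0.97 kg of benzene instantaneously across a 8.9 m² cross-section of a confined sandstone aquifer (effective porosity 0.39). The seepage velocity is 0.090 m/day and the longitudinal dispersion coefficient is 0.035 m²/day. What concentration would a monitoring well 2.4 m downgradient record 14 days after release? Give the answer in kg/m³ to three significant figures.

0.0580 kg/m³

For an instantaneous plane source, C(x,t) = M/(n_e·A·√(4πDt)) · exp(−(x−vt)²/(4Dt)), with n_e·A the pore (flow) area.
Plume center vt = 0.090 × 14 = 1.26 m, so the well at 2.4 m is 1.14 m downgradient of the peak.
√(4πDt) = 2.481 m, giving peak height M/(n_e·A·√(4πDt)) = 0.97/(0.39 × 8.9 × 2.481) = 0.1126 kg/m³.
(x−vt)²/(4Dt) = (1.14)²/(4 × 0.035 × 14) = 0.6631; exp(−0.6631) = 0.5153.
C = 0.1126 × 0.5153 = 0.0580 kg/m³.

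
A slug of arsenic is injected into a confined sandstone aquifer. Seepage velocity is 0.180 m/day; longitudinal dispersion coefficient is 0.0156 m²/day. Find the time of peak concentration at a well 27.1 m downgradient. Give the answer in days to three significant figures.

150 days

For the 1D instantaneous-source solution, setting ∂C/∂t = 0 at fixed x gives v²t² + 2Dt − x² = 0, so t = (√(D² + v²x²) − D)/v².
√(D² + v²x²) = √(0.0156² + 0.180² × 27.1²) = 4.878; v² = 0.0324.
t = (4.878 − 0.0156)/0.0324 = 150 days (vs. the pure-advection estimate x/v = 151 d).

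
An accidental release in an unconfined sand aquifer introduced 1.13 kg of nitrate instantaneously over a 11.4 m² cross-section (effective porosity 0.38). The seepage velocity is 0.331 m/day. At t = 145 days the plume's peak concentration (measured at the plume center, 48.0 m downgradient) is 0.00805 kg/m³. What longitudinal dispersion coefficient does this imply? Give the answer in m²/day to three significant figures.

At the plume center C_max = M/(n_e·A·√(4πDt)), so D = M²/(4πt·(n_e·A·C_max)²).
n_e·A·C_max = 0.38 × 11.4 × 0.00805 = 0.03487 kg/m.
D = 1.13²/(4π × 145 × 0.03487²) = 0.576 m²/day.

0.576 m²/day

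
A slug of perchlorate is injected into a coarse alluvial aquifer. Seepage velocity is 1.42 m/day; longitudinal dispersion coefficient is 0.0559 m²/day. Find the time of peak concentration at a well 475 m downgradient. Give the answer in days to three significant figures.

For the 1D instantaneous-source solution, setting ∂C/∂t = 0 at fixed x gives v²t² + 2Dt − x² = 0, so t = (√(D² + v²x²) − D)/v².
√(D² + v²x²) = √(0.0559² + 1.42² × 475²) = 674.5; v² = 2.0164.
t = (674.5 − 0.0559)/2.0164 = 334 days (vs. the pure-advection estimate x/v = 335 d).

334 days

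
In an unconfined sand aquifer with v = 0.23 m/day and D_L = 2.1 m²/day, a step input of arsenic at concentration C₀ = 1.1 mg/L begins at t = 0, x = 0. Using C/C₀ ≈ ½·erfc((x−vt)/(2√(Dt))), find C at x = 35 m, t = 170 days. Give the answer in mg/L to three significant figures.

0.617 mg/L

For a continuous step input, C/C₀ ≈ ½·erfc((x−vt)/(2√(Dt))).
vt = 0.23 × 170 = 39.1 m and 2√(Dt) = 2√(2.1 × 170) = 37.79 m.
Argument (x−vt)/(2√(Dt)) = (35 − 39.1)/37.79 = -0.1085; ½·erfc(-0.1085) = 0.5610.
C = 1.1 × 0.5610 = 0.617 mg/L.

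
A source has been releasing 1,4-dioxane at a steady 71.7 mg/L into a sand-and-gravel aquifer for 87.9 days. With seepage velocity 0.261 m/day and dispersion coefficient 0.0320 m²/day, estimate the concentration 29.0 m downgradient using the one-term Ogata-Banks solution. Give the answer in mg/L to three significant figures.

0.382 mg/L

For a continuous step input, C/C₀ ≈ ½·erfc((x−vt)/(2√(Dt))).
vt = 0.261 × 87.9 = 22.9419 m and 2√(Dt) = 2√(0.0320 × 87.9) = 3.354 m.
Argument (x−vt)/(2√(Dt)) = (29.0 − 22.9419)/3.354 = 1.806; ½·erfc(1.806) = 0.005324.
C = 71.7 × 0.005324 = 0.382 mg/L.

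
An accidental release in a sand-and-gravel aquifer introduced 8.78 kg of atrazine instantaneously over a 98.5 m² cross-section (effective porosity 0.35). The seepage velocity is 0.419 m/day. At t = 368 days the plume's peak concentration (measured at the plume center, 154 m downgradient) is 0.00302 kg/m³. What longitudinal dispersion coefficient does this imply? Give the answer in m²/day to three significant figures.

At the plume center C_max = M/(n_e·A·√(4πDt)), so D = M²/(4πt·(n_e·A·C_max)²).
n_e·A·C_max = 0.35 × 98.5 × 0.00302 = 0.1041 kg/m.
D = 8.78²/(4π × 368 × 0.1041²) = 1.54 m²/day.

1.54 m²/day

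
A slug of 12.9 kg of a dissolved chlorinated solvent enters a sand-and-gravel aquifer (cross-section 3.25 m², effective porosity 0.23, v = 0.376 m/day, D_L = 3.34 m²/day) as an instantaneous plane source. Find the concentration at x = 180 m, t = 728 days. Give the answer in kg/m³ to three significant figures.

For an instantaneous plane source, C(x,t) = M/(n_e·A·√(4πDt)) · exp(−(x−vt)²/(4Dt)), with n_e·A the pore (flow) area.
Plume center vt = 0.376 × 728 = 273.728 m, so the well at 180 m is 93.728 m upgradient of the peak.
√(4πDt) = 174.8 m, giving peak height M/(n_e·A·√(4πDt)) = 12.9/(0.23 × 3.25 × 174.8) = 0.09873 kg/m³.
(x−vt)²/(4Dt) = (-93.728)²/(4 × 3.34 × 728) = 0.9032; exp(−0.9032) = 0.4053.
C = 0.09873 × 0.4053 = 0.0400 kg/m³.

0.0400 kg/m³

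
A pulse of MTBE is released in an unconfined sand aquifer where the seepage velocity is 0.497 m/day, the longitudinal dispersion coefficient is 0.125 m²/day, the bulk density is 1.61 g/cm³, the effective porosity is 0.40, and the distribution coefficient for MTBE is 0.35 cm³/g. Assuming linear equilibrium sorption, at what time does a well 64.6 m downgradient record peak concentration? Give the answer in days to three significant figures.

Retardation factor R = 1 + ρ_b·K_d/n = 1 + 1.61 × 0.35/0.40 = 2.409.
Sorption retards both mechanisms: v_R = v/R = 0.2063 m/day, D_R = D/R = 0.05189 m²/day.
Peak time from v_R²t² + 2D_R t − x² = 0: t = (√(D_R² + v_R²x²) − D_R)/v_R².
√(D_R² + v_R²x²) = √(0.05189² + 0.2063² × 64.6²) = 13.33; v_R² = 0.04256.
t = (13.33 − 0.05189)/0.04256 = 312 days.

312 days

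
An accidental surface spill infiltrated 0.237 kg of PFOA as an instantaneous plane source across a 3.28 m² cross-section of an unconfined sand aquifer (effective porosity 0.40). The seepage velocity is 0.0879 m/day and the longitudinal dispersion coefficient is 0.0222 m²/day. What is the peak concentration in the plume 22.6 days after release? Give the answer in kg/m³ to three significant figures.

0.0719 kg/m³

The peak of an instantaneous 1D plume sits at x = vt; there the Gaussian factor is 1 and C_max = M/(n_e·A·√(4πDt)), where n_e·A is the pore area the mass is dissolved in.
√(4πDt) = √(4π × 0.0222 × 22.6) = 2.511 m, so C_max = 0.237/(0.40 × 3.28 × 2.511) = 0.0719 kg/m³.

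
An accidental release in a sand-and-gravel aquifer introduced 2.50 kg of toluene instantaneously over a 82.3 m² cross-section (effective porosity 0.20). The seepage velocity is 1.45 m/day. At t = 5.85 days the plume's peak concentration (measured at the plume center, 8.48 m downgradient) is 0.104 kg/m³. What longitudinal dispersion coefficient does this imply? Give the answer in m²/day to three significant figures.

0.0290 m²/day

At the plume center C_max = M/(n_e·A·√(4πDt)), so D = M²/(4πt·(n_e·A·C_max)²).
n_e·A·C_max = 0.20 × 82.3 × 0.104 = 1.712 kg/m.
D = 2.50²/(4π × 5.85 × 1.712²) = 0.0290 m²/day.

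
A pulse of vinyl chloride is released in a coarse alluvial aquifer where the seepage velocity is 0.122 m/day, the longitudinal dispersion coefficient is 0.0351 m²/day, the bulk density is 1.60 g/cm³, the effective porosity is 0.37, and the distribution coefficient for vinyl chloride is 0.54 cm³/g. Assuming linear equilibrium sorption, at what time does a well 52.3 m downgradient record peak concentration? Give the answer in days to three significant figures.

1420 days

Retardation factor R = 1 + ρ_b·K_d/n = 1 + 1.60 × 0.54/0.37 = 3.335.
Sorption retards both mechanisms: v_R = v/R = 0.03658 m/day, D_R = D/R = 0.01052 m²/day.
Peak time from v_R²t² + 2D_R t − x² = 0: t = (√(D_R² + v_R²x²) − D_R)/v_R².
√(D_R² + v_R²x²) = √(0.01052² + 0.03658² × 52.3²) = 1.913; v_R² = 0.001338.
t = (1.913 − 0.01052)/0.001338 = 1420 days.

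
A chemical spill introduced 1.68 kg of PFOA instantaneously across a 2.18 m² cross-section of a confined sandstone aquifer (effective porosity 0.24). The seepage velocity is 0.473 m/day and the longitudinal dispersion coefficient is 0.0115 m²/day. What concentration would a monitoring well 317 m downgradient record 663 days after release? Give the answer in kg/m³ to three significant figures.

For an instantaneous plane source, C(x,t) = M/(n_e·A·√(4πDt)) · exp(−(x−vt)²/(4Dt)), with n_e·A the pore (flow) area.
Plume center vt = 0.473 × 663 = 313.599 m, so the well at 317 m is 3.401 m downgradient of the peak.
√(4πDt) = 9.788 m, giving peak height M/(n_e·A·√(4πDt)) = 1.68/(0.24 × 2.18 × 9.788) = 0.3281 kg/m³.
(x−vt)²/(4Dt) = (3.401)²/(4 × 0.0115 × 663) = 0.3793; exp(−0.3793) = 0.6843.
C = 0.3281 × 0.6843 = 0.225 kg/m³.

0.225 kg/m³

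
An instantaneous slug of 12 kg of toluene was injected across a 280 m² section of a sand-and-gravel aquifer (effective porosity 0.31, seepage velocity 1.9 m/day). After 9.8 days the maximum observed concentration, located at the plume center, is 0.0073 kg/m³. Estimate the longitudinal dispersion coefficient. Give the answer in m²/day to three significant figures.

At the plume center C_max = M/(n_e·A·√(4πDt)), so D = M²/(4πt·(n_e·A·C_max)²).
n_e·A·C_max = 0.31 × 280 × 0.0073 = 0.6336 kg/m.
D = 12²/(4π × 9.8 × 0.6336²) = 2.91 m²/day.

2.91 m²/day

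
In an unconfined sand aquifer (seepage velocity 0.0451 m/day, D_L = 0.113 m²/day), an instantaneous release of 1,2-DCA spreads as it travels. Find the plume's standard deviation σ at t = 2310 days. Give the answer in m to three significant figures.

Dispersive spreading gives a Gaussian with σ² = 2Dt; advection only shifts the center.
σ = √(2 × 0.113 × 2310) = 22.8 m.

22.8 m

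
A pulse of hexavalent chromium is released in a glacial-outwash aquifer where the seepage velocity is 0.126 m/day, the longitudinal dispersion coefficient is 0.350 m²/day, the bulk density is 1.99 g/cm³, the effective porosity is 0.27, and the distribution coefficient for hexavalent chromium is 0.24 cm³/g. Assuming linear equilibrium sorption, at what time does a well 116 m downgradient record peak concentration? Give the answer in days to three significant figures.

2490 days

Retardation factor R = 1 + ρ_b·K_d/n = 1 + 1.99 × 0.24/0.27 = 2.769.
Sorption retards both mechanisms: v_R = v/R = 0.04550 m/day, D_R = D/R = 0.1264 m²/day.
Peak time from v_R²t² + 2D_R t − x² = 0: t = (√(D_R² + v_R²x²) − D_R)/v_R².
√(D_R² + v_R²x²) = √(0.1264² + 0.04550² × 116²) = 5.280; v_R² = 0.002070.
t = (5.280 − 0.1264)/0.002070 = 2490 days.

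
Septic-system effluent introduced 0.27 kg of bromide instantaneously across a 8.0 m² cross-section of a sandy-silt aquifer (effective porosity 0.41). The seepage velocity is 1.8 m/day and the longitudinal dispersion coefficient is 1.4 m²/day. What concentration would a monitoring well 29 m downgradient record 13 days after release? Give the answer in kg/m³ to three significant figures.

For an instantaneous plane source, C(x,t) = M/(n_e·A·√(4πDt)) · exp(−(x−vt)²/(4Dt)), with n_e·A the pore (flow) area.
Plume center vt = 1.8 × 13 = 23.4 m, so the well at 29 m is 5.6 m downgradient of the peak.
√(4πDt) = 15.12 m, giving peak height M/(n_e·A·√(4πDt)) = 0.27/(0.41 × 8.0 × 15.12) = 0.005444 kg/m³.
(x−vt)²/(4Dt) = (5.6)²/(4 × 1.4 × 13) = 0.4308; exp(−0.4308) = 0.6500.
C = 0.005444 × 0.6500 = 0.00354 kg/m³.

0.00354 kg/m³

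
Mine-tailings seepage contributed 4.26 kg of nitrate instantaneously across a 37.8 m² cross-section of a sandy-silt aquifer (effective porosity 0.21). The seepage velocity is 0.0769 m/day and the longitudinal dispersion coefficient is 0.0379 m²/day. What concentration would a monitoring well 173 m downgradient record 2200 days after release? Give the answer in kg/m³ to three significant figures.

0.0159 kg/m³

For an instantaneous plane source, C(x,t) = M/(n_e·A·√(4πDt)) · exp(−(x−vt)²/(4Dt)), with n_e·A the pore (flow) area.
Plume center vt = 0.0769 × 2200 = 169.18 m, so the well at 173 m is 3.82 m downgradient of the peak.
√(4πDt) = 32.37 m, giving peak height M/(n_e·A·√(4πDt)) = 4.26/(0.21 × 37.8 × 32.37) = 0.01658 kg/m³.
(x−vt)²/(4Dt) = (3.82)²/(4 × 0.0379 × 2200) = 0.04375; exp(−0.04375) = 0.9572.
C = 0.01658 × 0.9572 = 0.0159 kg/m³.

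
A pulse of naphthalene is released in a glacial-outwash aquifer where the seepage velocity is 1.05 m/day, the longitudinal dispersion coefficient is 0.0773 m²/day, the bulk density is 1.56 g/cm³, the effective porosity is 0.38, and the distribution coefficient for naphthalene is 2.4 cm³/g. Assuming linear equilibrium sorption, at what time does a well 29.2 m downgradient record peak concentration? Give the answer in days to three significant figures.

301 days

Retardation factor R = 1 + ρ_b·K_d/n = 1 + 1.56 × 2.4/0.38 = 10.85.
Sorption retards both mechanisms: v_R = v/R = 0.09677 m/day, D_R = D/R = 0.007124 m²/day.
Peak time from v_R²t² + 2D_R t − x² = 0: t = (√(D_R² + v_R²x²) − D_R)/v_R².
√(D_R² + v_R²x²) = √(0.007124² + 0.09677² × 29.2²) = 2.826; v_R² = 0.009364.
t = (2.826 − 0.007124)/0.009364 = 301 days.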